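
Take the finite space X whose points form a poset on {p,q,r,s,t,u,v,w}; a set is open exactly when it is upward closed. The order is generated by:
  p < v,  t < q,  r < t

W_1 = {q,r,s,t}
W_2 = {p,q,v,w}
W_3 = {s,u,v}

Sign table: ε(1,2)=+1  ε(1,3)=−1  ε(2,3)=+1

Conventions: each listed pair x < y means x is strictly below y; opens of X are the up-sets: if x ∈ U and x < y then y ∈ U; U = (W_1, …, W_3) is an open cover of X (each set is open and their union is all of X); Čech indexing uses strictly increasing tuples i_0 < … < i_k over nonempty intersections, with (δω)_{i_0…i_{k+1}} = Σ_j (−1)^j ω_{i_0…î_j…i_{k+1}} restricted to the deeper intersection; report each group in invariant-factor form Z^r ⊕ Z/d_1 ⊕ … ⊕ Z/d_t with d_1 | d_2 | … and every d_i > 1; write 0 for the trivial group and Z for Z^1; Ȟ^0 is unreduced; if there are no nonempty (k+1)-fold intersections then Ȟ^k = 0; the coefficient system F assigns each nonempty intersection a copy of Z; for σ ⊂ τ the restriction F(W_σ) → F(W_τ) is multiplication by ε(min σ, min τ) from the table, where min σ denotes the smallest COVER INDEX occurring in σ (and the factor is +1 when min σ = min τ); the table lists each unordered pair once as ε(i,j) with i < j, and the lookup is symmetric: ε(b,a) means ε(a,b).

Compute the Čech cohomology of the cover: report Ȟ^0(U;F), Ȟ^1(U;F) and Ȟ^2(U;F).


nerve of the cover:
  W12={q} W13={s} W23={v}
C dims 3,3; δ0: rk 3, SNF 1^2·2
Ȟ^0 = (3 − 3) − 0 = 0, so Ȟ^0 ≅ 0
Ȟ^1 = (3 − 0) − 3 = 0 plus torsion [2], so Ȟ^1 ≅ Z/2
Ȟ^2 = (0 − 0) − 0 = 0, so Ȟ^2 ≅ 0

Ȟ^0(U;F) ≅ 0; Ȟ^1(U;F) ≅ Z/2; Ȟ^2(U;F) ≅ 0


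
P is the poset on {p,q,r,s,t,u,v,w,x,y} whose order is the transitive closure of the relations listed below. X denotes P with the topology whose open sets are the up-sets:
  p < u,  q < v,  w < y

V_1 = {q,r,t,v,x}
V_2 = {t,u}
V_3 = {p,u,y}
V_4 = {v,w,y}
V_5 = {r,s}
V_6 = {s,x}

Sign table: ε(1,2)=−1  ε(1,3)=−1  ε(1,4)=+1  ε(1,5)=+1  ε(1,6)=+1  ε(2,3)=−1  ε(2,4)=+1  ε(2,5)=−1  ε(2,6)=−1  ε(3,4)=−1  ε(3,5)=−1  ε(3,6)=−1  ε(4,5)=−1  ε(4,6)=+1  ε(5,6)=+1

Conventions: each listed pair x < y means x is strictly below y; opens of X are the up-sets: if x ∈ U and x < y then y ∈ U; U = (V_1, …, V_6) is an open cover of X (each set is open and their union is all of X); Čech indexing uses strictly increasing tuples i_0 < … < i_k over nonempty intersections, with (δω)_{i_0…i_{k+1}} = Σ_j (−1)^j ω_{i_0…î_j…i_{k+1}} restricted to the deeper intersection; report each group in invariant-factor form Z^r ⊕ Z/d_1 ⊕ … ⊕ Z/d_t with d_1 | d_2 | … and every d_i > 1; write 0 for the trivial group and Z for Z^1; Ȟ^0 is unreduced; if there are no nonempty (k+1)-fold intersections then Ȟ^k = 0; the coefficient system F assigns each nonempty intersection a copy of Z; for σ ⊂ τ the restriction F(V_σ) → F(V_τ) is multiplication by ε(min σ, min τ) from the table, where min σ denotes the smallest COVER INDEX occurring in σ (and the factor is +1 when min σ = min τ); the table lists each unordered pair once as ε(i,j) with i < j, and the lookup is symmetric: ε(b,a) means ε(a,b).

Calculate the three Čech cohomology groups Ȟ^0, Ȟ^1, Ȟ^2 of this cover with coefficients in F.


nonempty overlaps:
  V12={t} V14={v} V15={r} V16={x} V23={u} V34={y} V56={s}
C dims 6,7; δ0: rk 6, SNF 1^5·2
degree 0: 6−6−0 = 0 → Ȟ^0 ≅ 0
degree 1: 7−0−6 = 1 plus torsion [2] → Ȟ^1 ≅ Z ⊕ Z/2
degree 2: 0−0−0 = 0 → Ȟ^2 ≅ 0

Ȟ^0(U;F) ≅ 0; Ȟ^1(U;F) ≅ Z ⊕ Z/2; Ȟ^2(U;F) ≅ 0


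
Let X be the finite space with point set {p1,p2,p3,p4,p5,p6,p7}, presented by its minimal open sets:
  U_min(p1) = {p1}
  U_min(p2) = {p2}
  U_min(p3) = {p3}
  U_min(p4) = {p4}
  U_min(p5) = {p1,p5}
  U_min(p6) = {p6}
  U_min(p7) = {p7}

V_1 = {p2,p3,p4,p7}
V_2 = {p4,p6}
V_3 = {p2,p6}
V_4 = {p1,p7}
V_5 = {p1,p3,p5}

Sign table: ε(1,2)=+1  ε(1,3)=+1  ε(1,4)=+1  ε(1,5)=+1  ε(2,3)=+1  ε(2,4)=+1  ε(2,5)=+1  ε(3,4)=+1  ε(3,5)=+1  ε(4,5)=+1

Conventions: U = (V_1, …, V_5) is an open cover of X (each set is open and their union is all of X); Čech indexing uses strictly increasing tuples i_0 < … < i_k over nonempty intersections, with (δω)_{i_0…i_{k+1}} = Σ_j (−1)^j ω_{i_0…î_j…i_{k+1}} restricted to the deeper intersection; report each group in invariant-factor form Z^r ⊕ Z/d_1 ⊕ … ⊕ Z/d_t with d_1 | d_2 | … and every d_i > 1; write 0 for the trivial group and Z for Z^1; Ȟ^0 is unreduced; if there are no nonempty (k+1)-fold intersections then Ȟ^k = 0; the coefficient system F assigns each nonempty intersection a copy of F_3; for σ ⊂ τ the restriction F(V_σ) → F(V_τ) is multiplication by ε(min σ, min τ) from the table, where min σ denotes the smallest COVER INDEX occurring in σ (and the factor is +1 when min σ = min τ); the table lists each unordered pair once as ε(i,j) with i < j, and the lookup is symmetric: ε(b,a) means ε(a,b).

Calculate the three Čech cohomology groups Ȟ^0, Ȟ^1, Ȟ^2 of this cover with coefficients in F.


nonempty intersections:
  V12={p4} V13={p2} V14={p7} V15={p3} V23={p6} V45={p1}
C dims 5,6; δ0: rk_F3 4
Ȟ^0: (5−4)−0=1 ⇒ Z/3
Ȟ^1: (6−0)−4=2 ⇒ Z/3 ⊕ Z/3
Ȟ^2: (0−0)−0=0 ⇒ 0

Ȟ^0 = Z/3,  Ȟ^1 = Z/3 ⊕ Z/3,  Ȟ^2 = 0


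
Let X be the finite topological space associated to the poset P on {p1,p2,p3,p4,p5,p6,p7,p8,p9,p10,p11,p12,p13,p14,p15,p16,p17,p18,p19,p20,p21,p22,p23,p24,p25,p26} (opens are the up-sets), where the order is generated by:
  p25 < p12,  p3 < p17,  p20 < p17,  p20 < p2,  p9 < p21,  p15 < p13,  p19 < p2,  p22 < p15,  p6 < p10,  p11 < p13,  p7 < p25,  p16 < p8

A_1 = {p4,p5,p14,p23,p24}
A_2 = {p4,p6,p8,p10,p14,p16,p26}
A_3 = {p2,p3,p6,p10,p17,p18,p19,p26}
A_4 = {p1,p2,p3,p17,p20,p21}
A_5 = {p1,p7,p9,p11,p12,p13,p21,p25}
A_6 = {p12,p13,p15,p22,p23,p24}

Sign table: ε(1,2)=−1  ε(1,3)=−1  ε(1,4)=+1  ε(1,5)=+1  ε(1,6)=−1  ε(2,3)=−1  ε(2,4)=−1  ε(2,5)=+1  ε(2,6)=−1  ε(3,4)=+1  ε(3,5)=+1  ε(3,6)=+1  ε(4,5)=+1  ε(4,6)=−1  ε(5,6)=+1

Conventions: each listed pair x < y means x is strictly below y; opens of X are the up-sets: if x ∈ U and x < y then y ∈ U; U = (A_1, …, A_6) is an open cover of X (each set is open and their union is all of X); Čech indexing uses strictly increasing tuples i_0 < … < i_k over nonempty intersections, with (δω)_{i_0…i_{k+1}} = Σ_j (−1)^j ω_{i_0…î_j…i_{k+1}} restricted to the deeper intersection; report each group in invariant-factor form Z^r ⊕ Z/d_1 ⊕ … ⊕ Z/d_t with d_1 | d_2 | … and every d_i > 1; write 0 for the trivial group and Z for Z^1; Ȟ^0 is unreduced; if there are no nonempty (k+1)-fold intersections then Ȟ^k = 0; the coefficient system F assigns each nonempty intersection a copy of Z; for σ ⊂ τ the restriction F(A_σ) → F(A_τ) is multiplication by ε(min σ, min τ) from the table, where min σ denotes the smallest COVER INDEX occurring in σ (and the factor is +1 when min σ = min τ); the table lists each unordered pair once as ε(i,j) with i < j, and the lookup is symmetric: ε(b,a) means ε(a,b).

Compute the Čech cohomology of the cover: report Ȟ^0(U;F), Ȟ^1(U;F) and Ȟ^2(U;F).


Ȟ^0 = 0, Ȟ^1 = Z/2 and Ȟ^2 = 0

intersection data:
  A12={p4,p14} A16={p23,p24} A23={p6,p10,p26} A34={p2,p3,p17} A45={p1,p21} A56={p12,p13}
C dims 6,6; δ0: rk 6, SNF 1^5·2
Ȟ^0 = (6 − 6) − 0 = 0, so Ȟ^0 ≅ 0
Ȟ^1 = (6 − 0) − 6 = 0 plus torsion [2], so Ȟ^1 ≅ Z/2
Ȟ^2 = (0 − 0) − 0 = 0, so Ȟ^2 ≅ 0


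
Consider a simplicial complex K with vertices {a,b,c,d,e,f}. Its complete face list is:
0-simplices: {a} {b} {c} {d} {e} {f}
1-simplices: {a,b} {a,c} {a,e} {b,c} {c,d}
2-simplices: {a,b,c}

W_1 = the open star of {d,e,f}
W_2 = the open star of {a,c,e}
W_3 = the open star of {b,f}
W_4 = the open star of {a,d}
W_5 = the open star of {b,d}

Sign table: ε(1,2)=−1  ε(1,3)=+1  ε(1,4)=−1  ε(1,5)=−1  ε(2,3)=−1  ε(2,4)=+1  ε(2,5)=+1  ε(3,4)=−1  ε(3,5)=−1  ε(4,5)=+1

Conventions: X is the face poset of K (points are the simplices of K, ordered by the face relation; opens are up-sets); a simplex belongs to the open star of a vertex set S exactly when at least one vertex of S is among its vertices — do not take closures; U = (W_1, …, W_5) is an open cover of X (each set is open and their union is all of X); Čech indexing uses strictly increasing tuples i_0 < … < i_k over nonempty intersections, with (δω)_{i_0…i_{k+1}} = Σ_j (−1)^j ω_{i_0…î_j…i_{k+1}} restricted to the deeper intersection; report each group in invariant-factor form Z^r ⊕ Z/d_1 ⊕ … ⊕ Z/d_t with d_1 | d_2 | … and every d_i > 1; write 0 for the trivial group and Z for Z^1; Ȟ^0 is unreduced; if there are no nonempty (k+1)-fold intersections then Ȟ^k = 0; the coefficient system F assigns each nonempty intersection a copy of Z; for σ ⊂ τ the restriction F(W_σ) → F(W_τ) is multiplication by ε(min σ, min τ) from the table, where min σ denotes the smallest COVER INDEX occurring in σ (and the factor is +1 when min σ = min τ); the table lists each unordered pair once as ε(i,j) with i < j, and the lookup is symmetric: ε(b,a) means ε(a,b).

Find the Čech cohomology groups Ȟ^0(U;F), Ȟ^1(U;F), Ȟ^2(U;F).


nerve simplices:
  W1={{d},{e},{f},{a,e},{c,d}} W2={{a},{c},{e},{a,b},{a,c},{a,e},{b,c},{c,d},{a,b,c}} W3={{b},{f},{a,b},{b,c},{a,b,c}} W4={{a},{d},{a,b},{a,c},{a,e},{c,d},{a,b,c}} W5={{b},{d},{a,b},{b,c},{c,d},{a,b,c}}
  W12={{e},{a,e},{c,d}} W13={{f}} W14={{d},{a,e},{c,d}} W15={{d},{c,d}} W23={{a,b},{b,c},{a,b,c}} W24={{a},{a,b},{a,c},{a,e},{c,d},{a,b,c}} W25={{a,b},{b,c},{c,d},{a,b,c}} W34={{a,b},{a,b,c}} W35={{b},{a,b},{b,c},{a,b,c}} W45={{d},{a,b},{c,d},{a,b,c}}
  W124={{a,e},{c,d}} W125={{c,d}} W145={{d},{c,d}} W234={{a,b},{a,b,c}} W235={{a,b},{b,c},{a,b,c}} W245={{a,b},{c,d},{a,b,c}} W345={{a,b},{a,b,c}}
  W1245={{c,d}} W2345={{a,b},{a,b,c}}
C dims 5,10,7,2; δ0: rk 4, SNF 1^4; δ1: rk 5, SNF 1^5; δ2: rk 2, SNF 1^2
degree 0: 5−4−0 = 1 → Ȟ^0 ≅ Z
degree 1: 10−5−4 = 1 → Ȟ^1 ≅ Z
degree 2: 7−2−5 = 0 → Ȟ^2 ≅ 0

Ȟ^0 ≅ Z; Ȟ^1 ≅ Z; Ȟ^2 ≅ 0


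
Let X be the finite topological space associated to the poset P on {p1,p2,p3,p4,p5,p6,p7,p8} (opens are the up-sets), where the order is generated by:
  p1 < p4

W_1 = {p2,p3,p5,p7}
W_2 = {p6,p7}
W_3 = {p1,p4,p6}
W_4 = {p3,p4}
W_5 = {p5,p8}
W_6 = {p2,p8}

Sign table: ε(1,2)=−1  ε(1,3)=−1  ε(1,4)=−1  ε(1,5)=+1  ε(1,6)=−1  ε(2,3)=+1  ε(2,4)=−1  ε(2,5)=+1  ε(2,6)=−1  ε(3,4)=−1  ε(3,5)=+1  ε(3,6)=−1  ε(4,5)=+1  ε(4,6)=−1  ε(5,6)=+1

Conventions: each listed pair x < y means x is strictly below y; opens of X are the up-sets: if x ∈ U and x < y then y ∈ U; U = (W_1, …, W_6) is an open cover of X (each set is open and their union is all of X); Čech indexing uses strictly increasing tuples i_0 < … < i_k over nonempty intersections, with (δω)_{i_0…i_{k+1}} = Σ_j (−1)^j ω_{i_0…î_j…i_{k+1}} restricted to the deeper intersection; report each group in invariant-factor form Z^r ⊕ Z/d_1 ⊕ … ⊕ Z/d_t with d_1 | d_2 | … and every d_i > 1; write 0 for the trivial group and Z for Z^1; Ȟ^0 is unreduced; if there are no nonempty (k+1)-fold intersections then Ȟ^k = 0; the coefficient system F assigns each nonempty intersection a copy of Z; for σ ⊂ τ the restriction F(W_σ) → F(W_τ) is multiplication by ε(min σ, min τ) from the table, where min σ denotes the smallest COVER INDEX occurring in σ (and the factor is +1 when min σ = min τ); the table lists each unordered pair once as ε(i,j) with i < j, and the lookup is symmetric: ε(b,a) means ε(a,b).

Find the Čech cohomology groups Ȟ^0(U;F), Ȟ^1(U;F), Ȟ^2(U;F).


Ȟ^0 = 0, Ȟ^1 = Z ⊕ Z/2 and Ȟ^2 = 0

nerve simplices:
  W12={p7} W14={p3} W15={p5} W16={p2} W23={p6} W34={p4} W56={p8}
C dims 6,7; δ0: rk 6, SNF 1^5·2
degree 0: 6−6−0 = 0 → Ȟ^0 ≅ 0
degree 1: 7−0−6 = 1 plus torsion [2] → Ȟ^1 ≅ Z ⊕ Z/2
degree 2: 0−0−0 = 0 → Ȟ^2 ≅ 0


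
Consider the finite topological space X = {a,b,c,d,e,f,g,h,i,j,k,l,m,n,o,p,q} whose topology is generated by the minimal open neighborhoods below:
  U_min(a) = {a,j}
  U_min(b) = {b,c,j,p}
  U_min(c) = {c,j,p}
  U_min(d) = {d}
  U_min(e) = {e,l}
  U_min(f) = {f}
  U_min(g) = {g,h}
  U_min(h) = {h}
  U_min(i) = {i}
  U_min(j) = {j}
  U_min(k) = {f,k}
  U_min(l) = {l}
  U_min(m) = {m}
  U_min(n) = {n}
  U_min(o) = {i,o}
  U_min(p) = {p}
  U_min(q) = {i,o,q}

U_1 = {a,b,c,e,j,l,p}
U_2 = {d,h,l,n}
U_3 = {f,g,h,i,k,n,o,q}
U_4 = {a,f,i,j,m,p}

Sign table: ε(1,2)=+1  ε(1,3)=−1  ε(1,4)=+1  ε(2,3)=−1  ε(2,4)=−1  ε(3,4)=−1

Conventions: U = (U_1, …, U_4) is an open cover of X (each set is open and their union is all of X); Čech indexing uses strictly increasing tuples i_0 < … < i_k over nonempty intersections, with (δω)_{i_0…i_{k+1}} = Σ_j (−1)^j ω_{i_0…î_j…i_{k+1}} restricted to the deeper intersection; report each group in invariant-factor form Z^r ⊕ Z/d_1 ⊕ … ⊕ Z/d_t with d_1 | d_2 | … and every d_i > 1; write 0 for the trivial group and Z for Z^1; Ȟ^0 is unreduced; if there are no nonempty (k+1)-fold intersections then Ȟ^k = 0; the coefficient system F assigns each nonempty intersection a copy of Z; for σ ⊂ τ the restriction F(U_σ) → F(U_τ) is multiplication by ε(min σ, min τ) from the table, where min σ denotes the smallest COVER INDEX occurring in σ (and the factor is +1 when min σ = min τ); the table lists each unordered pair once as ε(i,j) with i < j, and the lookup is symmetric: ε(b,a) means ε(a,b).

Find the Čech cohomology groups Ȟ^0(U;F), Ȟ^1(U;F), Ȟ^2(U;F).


Ȟ^0(U;F) ≅ Z; Ȟ^1(U;F) ≅ Z; Ȟ^2(U;F) ≅ 0

nerve simplices:
  U12={l} U14={a,j,p} U23={h,n} U34={f,i}
C dims 4,4; δ0: rk 3, SNF 1^3
degree 0: 4−3−0 = 1 → Ȟ^0 ≅ Z
degree 1: 4−0−3 = 1 → Ȟ^1 ≅ Z
degree 2: 0−0−0 = 0 → Ȟ^2 ≅ 0


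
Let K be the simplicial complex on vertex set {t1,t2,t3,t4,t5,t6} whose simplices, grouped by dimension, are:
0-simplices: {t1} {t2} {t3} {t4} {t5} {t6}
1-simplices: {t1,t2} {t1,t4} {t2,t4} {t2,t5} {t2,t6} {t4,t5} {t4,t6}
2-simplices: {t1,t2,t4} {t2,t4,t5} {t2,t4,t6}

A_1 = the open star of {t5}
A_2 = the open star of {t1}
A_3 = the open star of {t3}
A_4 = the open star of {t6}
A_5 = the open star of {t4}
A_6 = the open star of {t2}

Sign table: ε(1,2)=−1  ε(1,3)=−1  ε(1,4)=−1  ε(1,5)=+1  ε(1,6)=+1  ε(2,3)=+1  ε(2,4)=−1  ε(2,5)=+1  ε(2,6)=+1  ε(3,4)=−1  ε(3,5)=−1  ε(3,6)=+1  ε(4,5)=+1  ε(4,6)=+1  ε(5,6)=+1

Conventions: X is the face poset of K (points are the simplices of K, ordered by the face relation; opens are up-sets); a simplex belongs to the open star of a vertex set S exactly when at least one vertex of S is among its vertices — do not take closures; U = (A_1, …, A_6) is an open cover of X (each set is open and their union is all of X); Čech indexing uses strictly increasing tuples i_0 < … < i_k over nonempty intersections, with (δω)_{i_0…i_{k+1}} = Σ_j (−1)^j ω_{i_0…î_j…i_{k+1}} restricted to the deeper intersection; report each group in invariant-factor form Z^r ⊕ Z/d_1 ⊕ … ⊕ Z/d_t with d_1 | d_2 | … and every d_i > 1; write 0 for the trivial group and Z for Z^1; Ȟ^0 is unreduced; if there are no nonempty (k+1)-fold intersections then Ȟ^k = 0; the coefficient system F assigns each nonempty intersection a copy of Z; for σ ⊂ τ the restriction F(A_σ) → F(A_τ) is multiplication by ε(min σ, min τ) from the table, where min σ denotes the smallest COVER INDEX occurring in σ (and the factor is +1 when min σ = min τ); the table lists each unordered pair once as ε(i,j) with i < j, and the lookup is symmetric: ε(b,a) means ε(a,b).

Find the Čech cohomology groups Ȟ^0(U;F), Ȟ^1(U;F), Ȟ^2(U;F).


cover nerve:
  A1={{t5},{t2,t5},{t4,t5},{t2,t4,t5}} A2={{t1},{t1,t2},{t1,t4},{t1,t2,t4}} A3={{t3}} A4={{t6},{t2,t6},{t4,t6},{t2,t4,t6}} A5={{t4},{t1,t4},{t2,t4},{t4,t5},{t4,t6},{t1,t2,t4},{t2,t4,t5},{t2,t4,t6}} A6={{t2},{t1,t2},{t2,t4},{t2,t5},{t2,t6},{t1,t2,t4},{t2,t4,t5},{t2,t4,t6}}
  A15={{t4,t5},{t2,t4,t5}} A16={{t2,t5},{t2,t4,t5}} A25={{t1,t4},{t1,t2,t4}} A26={{t1,t2},{t1,t2,t4}} A45={{t4,t6},{t2,t4,t6}} A46={{t2,t6},{t2,t4,t6}} A56={{t2,t4},{t1,t2,t4},{t2,t4,t5},{t2,t4,t6}}
  A156={{t2,t4,t5}} A256={{t1,t2,t4}} A456={{t2,t4,t6}}
C dims 6,7,3; δ0: rk 4, SNF 1^4; δ1: rk 3, SNF 1^3
Ȟ^0: (6−4)−0=2 ⇒ Z^2
Ȟ^1: (7−3)−4=0 ⇒ 0
Ȟ^2: (3−0)−3=0 ⇒ 0

Ȟ^0 ≅ Z^2, Ȟ^1 ≅ 0 and Ȟ^2 ≅ 0


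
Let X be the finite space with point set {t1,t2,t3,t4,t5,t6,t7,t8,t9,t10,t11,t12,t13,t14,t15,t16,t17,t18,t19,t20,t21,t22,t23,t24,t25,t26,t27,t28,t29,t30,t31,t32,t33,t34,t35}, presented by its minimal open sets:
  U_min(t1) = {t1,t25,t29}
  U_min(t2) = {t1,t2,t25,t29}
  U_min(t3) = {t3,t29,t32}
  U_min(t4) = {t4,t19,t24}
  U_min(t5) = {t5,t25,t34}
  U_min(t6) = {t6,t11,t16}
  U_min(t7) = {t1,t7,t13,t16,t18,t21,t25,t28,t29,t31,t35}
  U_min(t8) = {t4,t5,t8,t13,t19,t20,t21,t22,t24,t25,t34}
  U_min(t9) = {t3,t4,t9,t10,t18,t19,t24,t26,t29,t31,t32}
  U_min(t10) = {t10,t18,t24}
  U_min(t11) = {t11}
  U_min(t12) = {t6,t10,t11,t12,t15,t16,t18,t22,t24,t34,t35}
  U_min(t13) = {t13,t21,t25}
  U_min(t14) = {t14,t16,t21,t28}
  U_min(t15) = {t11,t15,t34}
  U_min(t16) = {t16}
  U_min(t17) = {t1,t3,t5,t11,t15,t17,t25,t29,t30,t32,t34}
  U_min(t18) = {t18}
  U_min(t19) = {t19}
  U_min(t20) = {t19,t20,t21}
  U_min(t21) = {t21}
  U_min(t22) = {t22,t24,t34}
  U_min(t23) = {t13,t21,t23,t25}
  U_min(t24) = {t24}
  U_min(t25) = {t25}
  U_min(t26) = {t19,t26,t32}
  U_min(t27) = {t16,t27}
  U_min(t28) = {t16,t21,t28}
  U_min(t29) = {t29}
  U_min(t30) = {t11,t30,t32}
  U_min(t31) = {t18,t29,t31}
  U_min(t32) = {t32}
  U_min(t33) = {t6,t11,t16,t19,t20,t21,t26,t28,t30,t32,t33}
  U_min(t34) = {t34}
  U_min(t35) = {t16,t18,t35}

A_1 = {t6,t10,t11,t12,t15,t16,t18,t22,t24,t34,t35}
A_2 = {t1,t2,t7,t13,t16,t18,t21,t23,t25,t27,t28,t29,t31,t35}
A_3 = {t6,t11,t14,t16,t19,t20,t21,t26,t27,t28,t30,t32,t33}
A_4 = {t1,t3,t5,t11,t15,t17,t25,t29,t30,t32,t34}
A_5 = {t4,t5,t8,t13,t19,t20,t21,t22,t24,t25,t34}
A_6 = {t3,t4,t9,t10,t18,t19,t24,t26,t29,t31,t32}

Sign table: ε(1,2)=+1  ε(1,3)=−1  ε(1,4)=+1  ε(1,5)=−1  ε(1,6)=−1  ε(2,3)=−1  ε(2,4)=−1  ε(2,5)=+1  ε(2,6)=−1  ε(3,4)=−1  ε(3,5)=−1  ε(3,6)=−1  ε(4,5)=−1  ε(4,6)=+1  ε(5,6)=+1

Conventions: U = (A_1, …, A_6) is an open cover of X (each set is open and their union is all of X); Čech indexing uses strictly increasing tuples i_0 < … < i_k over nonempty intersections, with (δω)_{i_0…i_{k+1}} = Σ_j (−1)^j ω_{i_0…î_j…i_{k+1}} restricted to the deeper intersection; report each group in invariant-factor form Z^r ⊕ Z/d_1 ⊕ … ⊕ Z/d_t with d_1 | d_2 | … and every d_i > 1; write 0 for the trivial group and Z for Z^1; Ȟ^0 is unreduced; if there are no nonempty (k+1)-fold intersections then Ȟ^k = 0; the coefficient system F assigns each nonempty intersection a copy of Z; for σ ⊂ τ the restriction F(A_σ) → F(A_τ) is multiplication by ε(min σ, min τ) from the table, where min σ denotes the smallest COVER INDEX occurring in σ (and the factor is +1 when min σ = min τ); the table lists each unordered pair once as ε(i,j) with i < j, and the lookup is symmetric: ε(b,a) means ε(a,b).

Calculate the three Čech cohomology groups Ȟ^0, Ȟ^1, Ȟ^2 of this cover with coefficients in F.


cover nerve:
  A12={t16,t18,t35} A13={t6,t11,t16} A14={t11,t15,t34} A15={t22,t24,t34} A16={t10,t18,t24} A23={t16,t21,t27,t28} A24={t1,t25,t29} A25={t13,t21,t25} A26={t18,t29,t31} A34={t11,t30,t32} A35={t19,t20,t21} A36={t19,t26,t32} A45={t5,t25,t34} A46={t3,t29,t32} A56={t4,t19,t24}
  A123={t16} A126={t18} A134={t11} A145={t34} A156={t24} A235={t21} A245={t25} A246={t29} A346={t32} A356={t19}
C dims 6,15,10; δ0: rk 6, SNF 1^5·2; δ1: rk 9, SNF 1^9
Ȟ^0: (6−6)−0=0 ⇒ 0
Ȟ^1: (15−9)−6=0 plus torsion [2] ⇒ Z/2
Ȟ^2: (10−0)−9=1 ⇒ Z

Ȟ^0 ≅ 0; Ȟ^1 ≅ Z/2; Ȟ^2 ≅ Z


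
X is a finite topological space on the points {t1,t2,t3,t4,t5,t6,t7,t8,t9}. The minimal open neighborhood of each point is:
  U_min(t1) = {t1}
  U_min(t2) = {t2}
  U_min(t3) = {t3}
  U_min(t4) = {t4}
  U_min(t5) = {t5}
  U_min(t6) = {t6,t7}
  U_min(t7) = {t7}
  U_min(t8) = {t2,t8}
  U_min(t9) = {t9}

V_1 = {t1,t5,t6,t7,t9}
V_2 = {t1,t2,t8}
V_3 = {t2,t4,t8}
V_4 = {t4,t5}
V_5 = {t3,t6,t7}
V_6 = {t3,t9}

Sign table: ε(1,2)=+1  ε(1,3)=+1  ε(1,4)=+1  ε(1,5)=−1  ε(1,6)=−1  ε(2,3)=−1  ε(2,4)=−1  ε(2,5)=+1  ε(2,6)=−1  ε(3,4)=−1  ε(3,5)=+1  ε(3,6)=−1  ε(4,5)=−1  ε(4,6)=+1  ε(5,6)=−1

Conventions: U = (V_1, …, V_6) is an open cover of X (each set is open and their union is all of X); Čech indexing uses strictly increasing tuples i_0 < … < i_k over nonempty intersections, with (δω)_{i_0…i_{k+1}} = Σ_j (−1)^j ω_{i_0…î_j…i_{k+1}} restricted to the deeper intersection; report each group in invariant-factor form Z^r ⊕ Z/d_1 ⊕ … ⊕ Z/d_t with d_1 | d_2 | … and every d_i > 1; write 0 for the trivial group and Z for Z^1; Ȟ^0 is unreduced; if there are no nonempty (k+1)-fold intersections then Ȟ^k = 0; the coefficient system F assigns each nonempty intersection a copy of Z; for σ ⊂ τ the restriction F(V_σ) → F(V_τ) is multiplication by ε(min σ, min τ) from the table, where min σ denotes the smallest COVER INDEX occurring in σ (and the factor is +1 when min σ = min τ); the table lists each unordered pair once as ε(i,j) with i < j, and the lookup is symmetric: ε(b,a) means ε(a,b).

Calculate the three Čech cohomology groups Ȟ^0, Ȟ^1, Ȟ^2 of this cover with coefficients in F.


nerve of the cover:
  V12={t1} V14={t5} V15={t6,t7} V16={t9} V23={t2,t8} V34={t4} V56={t3}
C dims 6,7; δ0: rk 6, SNF 1^5·2
Ȟ^0 = (6 − 6) − 0 = 0, so Ȟ^0 ≅ 0
Ȟ^1 = (7 − 0) − 6 = 1 plus torsion [2], so Ȟ^1 ≅ Z ⊕ Z/2
Ȟ^2 = (0 − 0) − 0 = 0, so Ȟ^2 ≅ 0

Ȟ^0 = 0, Ȟ^1 = Z ⊕ Z/2, Ȟ^2 = 0


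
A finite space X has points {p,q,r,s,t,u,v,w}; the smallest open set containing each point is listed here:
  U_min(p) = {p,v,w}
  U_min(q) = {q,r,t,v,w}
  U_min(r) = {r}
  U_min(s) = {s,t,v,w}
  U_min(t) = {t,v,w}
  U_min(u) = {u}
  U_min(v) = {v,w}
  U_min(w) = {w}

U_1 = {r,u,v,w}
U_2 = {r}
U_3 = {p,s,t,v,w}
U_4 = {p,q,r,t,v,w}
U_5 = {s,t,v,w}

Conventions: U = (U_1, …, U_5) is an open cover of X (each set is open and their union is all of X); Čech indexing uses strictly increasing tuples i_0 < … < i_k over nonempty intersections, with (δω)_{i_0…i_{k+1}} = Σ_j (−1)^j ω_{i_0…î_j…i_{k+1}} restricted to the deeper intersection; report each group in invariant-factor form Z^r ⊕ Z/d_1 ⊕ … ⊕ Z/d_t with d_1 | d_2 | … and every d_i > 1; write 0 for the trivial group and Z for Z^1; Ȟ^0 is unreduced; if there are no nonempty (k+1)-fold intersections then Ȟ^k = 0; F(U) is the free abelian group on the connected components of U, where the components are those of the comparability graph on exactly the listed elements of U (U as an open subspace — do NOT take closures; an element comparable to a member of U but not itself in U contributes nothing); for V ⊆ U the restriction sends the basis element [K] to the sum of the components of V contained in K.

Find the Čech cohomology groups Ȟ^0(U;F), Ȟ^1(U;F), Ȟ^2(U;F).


intersection data:
  U12={r} U13={v,w} U14={r,v,w} U15={v,w} U24={r} U34={p,t,v,w} U35={s,t,v,w} U45={t,v,w}
  U124={r} U134={v,w} U135={v,w} U145={v,w} U345={t,v,w}
  U1345={v,w}
components per intersection:
  U1: {r} {u} {v,w}
  U2: {r}
  U3: {p,s,t,v,w}
  U4: {p,q,r,t,v,w}
  U5: {s,t,v,w}
  U12: {r}
  U13: {v,w}
  U14: {r} {v,w}
  U15: {v,w}
  U24: {r}
  U34: {p,t,v,w}
  U35: {s,t,v,w}
  U45: {t,v,w}
  U124: {r}
  U134: {v,w}
  U135: {v,w}
  U145: {v,w}
  U345: {t,v,w}
  U1345: {v,w}
C dims 7,9,5,1; δ0: rk 5, SNF 1^5; δ1: rk 4, SNF 1^4; δ2: rk 1, SNF 1^1
Ȟ^0 = (7 − 5) − 0 = 2, so Ȟ^0 ≅ Z^2
Ȟ^1 = (9 − 4) − 5 = 0, so Ȟ^1 ≅ 0
Ȟ^2 = (5 − 1) − 4 = 0, so Ȟ^2 ≅ 0

Ȟ^0 ≅ Z^2; Ȟ^1 ≅ 0; Ȟ^2 ≅ 0


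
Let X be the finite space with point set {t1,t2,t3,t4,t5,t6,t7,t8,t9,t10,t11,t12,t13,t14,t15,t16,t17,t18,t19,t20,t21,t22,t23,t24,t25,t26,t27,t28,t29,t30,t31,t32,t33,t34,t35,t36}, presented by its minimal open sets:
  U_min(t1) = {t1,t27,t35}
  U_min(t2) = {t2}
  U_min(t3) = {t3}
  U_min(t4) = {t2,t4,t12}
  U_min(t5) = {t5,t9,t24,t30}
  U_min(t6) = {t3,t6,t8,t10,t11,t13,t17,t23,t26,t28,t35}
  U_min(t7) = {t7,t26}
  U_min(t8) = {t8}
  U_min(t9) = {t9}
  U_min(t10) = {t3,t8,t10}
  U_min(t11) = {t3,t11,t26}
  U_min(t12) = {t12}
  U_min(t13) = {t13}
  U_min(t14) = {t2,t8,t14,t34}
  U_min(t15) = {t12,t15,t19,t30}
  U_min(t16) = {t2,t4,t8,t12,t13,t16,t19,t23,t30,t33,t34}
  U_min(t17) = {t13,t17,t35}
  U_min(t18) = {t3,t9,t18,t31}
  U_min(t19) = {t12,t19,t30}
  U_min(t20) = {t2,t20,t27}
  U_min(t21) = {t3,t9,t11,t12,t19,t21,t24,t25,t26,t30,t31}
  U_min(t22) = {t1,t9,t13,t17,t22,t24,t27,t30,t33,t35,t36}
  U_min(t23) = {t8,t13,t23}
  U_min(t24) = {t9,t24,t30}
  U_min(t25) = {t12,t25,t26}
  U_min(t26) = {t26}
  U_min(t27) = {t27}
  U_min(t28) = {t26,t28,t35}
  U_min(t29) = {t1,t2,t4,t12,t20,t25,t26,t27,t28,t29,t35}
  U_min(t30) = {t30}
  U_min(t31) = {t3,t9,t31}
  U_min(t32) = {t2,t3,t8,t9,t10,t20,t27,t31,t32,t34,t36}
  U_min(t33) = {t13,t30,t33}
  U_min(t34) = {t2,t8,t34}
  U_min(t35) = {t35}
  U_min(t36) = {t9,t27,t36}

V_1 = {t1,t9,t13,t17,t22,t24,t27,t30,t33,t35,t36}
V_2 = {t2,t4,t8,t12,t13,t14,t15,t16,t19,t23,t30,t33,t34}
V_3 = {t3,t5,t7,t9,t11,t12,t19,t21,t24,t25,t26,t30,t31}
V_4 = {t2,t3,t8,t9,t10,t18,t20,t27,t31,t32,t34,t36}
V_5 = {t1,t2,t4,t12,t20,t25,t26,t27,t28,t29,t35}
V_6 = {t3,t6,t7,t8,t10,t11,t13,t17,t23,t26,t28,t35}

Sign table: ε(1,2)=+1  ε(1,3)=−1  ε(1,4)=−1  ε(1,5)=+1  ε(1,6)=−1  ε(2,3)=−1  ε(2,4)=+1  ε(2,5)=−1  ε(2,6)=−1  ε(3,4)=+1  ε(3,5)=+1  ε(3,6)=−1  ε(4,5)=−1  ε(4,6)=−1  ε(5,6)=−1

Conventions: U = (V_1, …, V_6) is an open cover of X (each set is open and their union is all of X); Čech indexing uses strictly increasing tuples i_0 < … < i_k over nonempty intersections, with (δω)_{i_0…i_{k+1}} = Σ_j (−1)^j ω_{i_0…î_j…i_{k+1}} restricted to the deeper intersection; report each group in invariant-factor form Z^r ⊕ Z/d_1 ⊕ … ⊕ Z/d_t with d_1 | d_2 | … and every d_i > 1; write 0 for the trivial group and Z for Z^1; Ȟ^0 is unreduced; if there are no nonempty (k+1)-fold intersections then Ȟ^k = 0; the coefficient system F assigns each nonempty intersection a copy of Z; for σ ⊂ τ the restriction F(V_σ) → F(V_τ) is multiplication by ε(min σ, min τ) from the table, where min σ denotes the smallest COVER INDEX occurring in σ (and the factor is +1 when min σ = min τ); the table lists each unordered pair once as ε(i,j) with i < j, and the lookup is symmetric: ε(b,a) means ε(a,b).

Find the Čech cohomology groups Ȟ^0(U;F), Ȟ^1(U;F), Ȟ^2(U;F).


intersection data:
  V12={t13,t30,t33} V13={t9,t24,t30} V14={t9,t27,t36} V15={t1,t27,t35} V16={t13,t17,t35} V23={t12,t19,t30} V24={t2,t8,t34} V25={t2,t4,t12} V26={t8,t13,t23} V34={t3,t9,t31} V35={t12,t25,t26} V36={t3,t7,t11,t26} V45={t2,t20,t27} V46={t3,t8,t10} V56={t26,t28,t35}
  V123={t30} V126={t13} V134={t9} V145={t27} V156={t35} V235={t12} V245={t2} V246={t8} V346={t3} V356={t26}
C dims 6,15,10; δ0: rk 6, SNF 1^5·2; δ1: rk 9, SNF 1^9
Ȟ^0 = (6 − 6) − 0 = 0, so Ȟ^0 ≅ 0
Ȟ^1 = (15 − 9) − 6 = 0 plus torsion [2], so Ȟ^1 ≅ Z/2
Ȟ^2 = (10 − 0) − 9 = 1, so Ȟ^2 ≅ Z

Ȟ^0(U;F) ≅ 0, Ȟ^1(U;F) ≅ Z/2 and Ȟ^2(U;F) ≅ Z


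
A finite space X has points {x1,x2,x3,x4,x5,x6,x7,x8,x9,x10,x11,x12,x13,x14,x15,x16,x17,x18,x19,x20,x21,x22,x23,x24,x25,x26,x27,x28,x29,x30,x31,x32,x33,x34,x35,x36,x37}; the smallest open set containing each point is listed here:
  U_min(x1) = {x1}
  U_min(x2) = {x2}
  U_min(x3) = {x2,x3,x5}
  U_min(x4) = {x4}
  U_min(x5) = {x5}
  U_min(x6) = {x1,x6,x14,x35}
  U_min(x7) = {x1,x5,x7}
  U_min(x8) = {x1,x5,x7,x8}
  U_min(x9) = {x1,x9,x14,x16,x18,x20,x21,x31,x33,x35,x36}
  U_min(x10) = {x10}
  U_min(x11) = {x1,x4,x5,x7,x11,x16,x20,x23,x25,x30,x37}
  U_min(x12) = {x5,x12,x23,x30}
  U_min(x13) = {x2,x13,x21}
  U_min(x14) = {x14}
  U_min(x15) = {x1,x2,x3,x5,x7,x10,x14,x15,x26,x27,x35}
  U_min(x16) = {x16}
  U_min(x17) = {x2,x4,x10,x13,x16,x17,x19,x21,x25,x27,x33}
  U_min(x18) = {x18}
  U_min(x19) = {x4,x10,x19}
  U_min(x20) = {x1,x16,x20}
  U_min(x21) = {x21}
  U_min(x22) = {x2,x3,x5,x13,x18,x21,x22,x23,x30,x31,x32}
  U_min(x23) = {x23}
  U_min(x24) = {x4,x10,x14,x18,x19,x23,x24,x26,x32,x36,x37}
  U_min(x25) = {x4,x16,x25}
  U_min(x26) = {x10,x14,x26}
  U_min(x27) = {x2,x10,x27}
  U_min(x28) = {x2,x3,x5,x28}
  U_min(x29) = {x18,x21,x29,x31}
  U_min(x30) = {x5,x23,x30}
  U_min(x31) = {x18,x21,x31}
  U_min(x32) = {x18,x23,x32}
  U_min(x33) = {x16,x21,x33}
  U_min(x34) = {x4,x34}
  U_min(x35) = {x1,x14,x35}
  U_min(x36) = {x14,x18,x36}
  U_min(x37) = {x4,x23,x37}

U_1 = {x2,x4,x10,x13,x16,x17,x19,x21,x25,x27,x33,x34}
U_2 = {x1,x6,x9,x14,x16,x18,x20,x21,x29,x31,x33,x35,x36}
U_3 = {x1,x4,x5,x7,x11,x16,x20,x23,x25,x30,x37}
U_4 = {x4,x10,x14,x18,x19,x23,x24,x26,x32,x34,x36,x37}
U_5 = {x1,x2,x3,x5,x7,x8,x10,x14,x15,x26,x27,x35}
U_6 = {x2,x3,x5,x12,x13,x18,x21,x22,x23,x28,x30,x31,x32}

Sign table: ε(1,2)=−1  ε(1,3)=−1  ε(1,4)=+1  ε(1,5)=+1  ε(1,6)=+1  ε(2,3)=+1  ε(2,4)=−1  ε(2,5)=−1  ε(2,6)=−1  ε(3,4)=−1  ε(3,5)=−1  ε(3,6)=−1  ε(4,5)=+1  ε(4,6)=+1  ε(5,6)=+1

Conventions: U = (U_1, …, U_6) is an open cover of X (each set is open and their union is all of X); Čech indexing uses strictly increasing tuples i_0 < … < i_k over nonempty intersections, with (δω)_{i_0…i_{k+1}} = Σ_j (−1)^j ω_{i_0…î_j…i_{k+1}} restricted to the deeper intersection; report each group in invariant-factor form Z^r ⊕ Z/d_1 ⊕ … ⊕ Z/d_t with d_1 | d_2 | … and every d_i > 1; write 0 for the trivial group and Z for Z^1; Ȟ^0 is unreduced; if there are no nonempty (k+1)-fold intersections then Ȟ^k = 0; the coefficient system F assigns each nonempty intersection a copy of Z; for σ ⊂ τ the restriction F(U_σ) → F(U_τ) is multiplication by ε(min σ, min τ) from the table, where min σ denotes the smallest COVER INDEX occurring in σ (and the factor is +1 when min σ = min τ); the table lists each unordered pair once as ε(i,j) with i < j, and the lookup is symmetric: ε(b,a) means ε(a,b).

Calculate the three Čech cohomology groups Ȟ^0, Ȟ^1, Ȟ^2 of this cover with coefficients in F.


intersection data:
  U12={x16,x21,x33} U13={x4,x16,x25} U14={x4,x10,x19,x34} U15={x2,x10,x27} U16={x2,x13,x21} U23={x1,x16,x20} U24={x14,x18,x36} U25={x1,x14,x35} U26={x18,x21,x31} U34={x4,x23,x37} U35={x1,x5,x7} U36={x5,x23,x30} U45={x10,x14,x26} U46={x18,x23,x32} U56={x2,x3,x5}
  U123={x16} U126={x21} U134={x4} U145={x10} U156={x2} U235={x1} U245={x14} U246={x18} U346={x23} U356={x5}
C dims 6,15,10; δ0: rk 5, SNF 1^5; δ1: rk 10, SNF 1^9·2
Ȟ^0 = (6 − 5) − 0 = 1, so Ȟ^0 ≅ Z
Ȟ^1 = (15 − 10) − 5 = 0, so Ȟ^1 ≅ 0
Ȟ^2 = (10 − 0) − 10 = 0 plus torsion [2], so Ȟ^2 ≅ Z/2

Ȟ^0(U;F) ≅ Z, Ȟ^1(U;F) ≅ 0 and Ȟ^2(U;F) ≅ Z/2


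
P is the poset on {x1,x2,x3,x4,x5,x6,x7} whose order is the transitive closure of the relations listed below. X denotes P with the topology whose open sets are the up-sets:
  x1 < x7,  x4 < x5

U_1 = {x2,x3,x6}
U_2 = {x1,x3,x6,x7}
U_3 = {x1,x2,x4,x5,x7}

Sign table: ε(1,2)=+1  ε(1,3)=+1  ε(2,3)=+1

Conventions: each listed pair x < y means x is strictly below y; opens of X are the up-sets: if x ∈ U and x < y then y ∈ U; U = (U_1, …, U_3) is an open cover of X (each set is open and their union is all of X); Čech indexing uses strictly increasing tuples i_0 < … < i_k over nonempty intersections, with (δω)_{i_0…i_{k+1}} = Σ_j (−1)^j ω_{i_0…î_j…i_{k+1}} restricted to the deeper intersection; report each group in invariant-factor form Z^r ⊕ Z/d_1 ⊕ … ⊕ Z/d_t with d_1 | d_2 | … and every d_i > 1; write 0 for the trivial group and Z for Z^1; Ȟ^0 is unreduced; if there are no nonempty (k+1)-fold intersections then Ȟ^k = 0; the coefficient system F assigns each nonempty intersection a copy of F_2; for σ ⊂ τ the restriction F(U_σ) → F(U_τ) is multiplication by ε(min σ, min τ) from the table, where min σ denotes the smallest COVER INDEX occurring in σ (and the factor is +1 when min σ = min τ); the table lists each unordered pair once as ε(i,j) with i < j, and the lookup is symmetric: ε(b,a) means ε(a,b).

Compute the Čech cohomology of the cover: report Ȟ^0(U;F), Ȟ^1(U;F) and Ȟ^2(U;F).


Ȟ^0(U;F) ≅ Z/2,  Ȟ^1(U;F) ≅ Z/2,  Ȟ^2(U;F) ≅ 0

nonempty intersections:
  U12={x3,x6} U13={x2} U23={x1,x7}
C dims 3,3; δ0: rk_F2 2
Ȟ^0: (3−2)−0=1 ⇒ Z/2
Ȟ^1: (3−0)−2=1 ⇒ Z/2
Ȟ^2: (0−0)−0=0 ⇒ 0


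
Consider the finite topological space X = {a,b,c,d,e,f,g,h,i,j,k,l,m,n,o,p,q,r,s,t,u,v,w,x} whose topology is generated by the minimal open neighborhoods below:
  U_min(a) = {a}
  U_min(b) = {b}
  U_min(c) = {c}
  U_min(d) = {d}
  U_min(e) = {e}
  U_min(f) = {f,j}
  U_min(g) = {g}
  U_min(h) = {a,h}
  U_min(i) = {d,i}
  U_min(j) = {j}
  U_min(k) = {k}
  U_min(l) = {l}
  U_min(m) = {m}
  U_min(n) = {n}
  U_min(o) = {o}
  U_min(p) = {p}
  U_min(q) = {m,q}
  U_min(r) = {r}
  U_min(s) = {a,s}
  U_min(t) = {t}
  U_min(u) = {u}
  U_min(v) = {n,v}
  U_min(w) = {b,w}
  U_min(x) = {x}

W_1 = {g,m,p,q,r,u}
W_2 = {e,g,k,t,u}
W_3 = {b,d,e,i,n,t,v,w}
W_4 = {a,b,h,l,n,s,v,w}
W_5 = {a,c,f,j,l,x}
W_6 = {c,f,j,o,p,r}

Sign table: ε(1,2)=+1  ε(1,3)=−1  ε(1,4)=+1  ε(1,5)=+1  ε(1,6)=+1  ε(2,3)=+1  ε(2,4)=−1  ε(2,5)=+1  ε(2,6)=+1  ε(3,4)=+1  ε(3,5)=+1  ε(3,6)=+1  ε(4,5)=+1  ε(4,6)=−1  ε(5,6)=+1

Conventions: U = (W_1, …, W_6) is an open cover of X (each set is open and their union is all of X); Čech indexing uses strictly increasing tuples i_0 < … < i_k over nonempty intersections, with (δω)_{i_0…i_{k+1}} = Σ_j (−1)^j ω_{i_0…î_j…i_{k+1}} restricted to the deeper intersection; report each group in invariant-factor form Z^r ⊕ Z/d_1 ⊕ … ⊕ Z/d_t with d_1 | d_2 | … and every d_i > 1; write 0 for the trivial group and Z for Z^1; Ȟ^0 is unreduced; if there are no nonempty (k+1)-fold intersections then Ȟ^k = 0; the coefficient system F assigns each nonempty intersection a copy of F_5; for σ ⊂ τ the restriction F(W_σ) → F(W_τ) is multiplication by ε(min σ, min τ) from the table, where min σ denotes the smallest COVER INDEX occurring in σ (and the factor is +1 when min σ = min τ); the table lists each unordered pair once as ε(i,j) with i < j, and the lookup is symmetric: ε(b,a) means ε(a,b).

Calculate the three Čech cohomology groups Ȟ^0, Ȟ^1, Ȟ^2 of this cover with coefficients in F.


Ȟ^0 = Z/5, Ȟ^1 = Z/5 and Ȟ^2 = 0

nonempty overlaps:
  W12={g,u} W16={p,r} W23={e,t} W34={b,n,v,w} W45={a,l} W56={c,f,j}
C dims 6,6; δ0: rk_F5 5
degree 0: 6−5−0 = 1 → Ȟ^0 ≅ Z/5
degree 1: 6−0−5 = 1 → Ȟ^1 ≅ Z/5
degree 2: 0−0−0 = 0 → Ȟ^2 ≅ 0


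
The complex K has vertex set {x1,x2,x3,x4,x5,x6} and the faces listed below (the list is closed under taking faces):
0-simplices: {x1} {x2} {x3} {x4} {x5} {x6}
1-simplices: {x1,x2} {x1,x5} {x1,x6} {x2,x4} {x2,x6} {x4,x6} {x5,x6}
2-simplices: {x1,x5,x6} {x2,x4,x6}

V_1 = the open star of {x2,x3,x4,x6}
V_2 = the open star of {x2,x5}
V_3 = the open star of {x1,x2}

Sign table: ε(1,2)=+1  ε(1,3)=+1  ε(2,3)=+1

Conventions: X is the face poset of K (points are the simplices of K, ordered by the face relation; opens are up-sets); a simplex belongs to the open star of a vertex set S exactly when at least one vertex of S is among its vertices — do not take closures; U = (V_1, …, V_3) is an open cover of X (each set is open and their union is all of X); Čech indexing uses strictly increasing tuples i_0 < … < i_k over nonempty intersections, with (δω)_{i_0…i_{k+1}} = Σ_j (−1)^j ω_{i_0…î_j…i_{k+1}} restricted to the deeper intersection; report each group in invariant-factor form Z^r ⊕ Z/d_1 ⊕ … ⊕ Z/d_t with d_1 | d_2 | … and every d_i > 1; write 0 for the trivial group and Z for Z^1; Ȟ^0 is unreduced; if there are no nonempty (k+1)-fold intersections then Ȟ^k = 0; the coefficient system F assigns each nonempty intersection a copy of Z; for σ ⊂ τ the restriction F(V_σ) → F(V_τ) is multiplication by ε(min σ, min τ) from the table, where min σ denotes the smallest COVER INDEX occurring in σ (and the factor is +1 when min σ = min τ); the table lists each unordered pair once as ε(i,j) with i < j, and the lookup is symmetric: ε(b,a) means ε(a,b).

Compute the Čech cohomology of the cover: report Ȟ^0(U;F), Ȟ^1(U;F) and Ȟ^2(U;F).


Ȟ^0 = Z,  Ȟ^1 = 0,  Ȟ^2 = 0

nonempty intersections:
  V1={{x2},{x3},{x4},{x6},{x1,x2},{x1,x6},{x2,x4},{x2,x6},{x4,x6},{x5,x6},{x1,x5,x6},{x2,x4,x6}} V2={{x2},{x5},{x1,x2},{x1,x5},{x2,x4},{x2,x6},{x5,x6},{x1,x5,x6},{x2,x4,x6}} V3={{x1},{x2},{x1,x2},{x1,x5},{x1,x6},{x2,x4},{x2,x6},{x1,x5,x6},{x2,x4,x6}}
  V12={{x2},{x1,x2},{x2,x4},{x2,x6},{x5,x6},{x1,x5,x6},{x2,x4,x6}} V13={{x2},{x1,x2},{x1,x6},{x2,x4},{x2,x6},{x1,x5,x6},{x2,x4,x6}} V23={{x2},{x1,x2},{x1,x5},{x2,x4},{x2,x6},{x1,x5,x6},{x2,x4,x6}}
  V123={{x2},{x1,x2},{x2,x4},{x2,x6},{x1,x5,x6},{x2,x4,x6}}
C dims 3,3,1; δ0: rk 2, SNF 1^2; δ1: rk 1, SNF 1^1
Ȟ^0: (3−2)−0=1 ⇒ Z
Ȟ^1: (3−1)−2=0 ⇒ 0
Ȟ^2: (1−0)−1=0 ⇒ 0


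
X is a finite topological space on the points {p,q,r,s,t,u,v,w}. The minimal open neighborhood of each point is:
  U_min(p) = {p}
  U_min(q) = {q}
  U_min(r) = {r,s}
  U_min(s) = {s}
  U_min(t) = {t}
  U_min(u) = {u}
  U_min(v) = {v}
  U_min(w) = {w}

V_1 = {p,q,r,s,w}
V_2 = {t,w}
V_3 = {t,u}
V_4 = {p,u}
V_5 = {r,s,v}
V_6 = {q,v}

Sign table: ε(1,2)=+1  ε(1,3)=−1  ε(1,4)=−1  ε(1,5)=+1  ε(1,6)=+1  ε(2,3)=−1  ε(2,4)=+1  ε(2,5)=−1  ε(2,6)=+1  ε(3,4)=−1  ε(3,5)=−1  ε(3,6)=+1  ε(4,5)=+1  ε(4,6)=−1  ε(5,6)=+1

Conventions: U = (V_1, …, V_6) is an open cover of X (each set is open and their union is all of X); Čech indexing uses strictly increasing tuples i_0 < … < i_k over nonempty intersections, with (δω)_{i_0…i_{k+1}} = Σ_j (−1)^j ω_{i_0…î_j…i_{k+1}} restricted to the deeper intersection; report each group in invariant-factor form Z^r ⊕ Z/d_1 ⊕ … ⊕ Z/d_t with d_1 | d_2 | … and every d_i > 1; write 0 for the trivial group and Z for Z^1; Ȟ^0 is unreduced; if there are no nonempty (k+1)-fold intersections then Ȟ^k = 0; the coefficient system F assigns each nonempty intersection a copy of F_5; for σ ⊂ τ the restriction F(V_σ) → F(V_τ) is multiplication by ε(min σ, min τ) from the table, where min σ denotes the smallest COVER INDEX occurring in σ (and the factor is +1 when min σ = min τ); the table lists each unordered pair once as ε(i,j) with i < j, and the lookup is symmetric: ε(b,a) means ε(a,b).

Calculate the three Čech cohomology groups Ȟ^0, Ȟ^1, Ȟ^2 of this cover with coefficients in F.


nonempty overlaps:
  V12={w} V14={p} V15={r,s} V16={q} V23={t} V34={u} V56={v}
C dims 6,7; δ0: rk_F5 6
degree 0: 6−6−0 = 0 → Ȟ^0 ≅ 0
degree 1: 7−0−6 = 1 → Ȟ^1 ≅ Z/5
degree 2: 0−0−0 = 0 → Ȟ^2 ≅ 0

Ȟ^0 ≅ 0; Ȟ^1 ≅ Z/5; Ȟ^2 ≅ 0


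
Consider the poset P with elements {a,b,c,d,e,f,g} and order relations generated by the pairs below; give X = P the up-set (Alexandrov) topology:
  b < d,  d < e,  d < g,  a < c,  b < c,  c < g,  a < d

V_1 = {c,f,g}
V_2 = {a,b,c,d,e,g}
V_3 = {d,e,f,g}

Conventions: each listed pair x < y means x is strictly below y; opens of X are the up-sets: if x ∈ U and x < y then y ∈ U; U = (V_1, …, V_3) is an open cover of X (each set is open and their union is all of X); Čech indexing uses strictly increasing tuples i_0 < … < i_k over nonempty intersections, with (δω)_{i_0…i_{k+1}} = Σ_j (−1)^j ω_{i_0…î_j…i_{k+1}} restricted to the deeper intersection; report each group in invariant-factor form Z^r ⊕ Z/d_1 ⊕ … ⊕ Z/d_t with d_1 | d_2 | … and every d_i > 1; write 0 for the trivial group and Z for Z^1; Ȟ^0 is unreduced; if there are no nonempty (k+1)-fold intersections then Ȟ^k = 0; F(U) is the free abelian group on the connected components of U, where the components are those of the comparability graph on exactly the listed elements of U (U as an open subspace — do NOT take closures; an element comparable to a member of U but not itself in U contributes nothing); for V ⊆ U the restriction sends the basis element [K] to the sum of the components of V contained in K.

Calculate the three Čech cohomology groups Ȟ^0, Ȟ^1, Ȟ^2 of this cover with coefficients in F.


nonempty overlaps:
  V12={c,g} V13={f,g} V23={d,e,g}
  V123={g}
components per intersection:
  V1: {c,g} {f}
  V2: {a,b,c,d,e,g}
  V3: {d,e,g} {f}
  V12: {c,g}
  V13: {f} {g}
  V23: {d,e,g}
  V123: {g}
C dims 5,4,1; δ0: rk 3, SNF 1^3; δ1: rk 1, SNF 1^1
degree 0: 5−3−0 = 2 → Ȟ^0 ≅ Z^2
degree 1: 4−1−3 = 0 → Ȟ^1 ≅ 0
degree 2: 1−0−1 = 0 → Ȟ^2 ≅ 0

Ȟ^0 = Z^2,  Ȟ^1 = 0,  Ȟ^2 = 0
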